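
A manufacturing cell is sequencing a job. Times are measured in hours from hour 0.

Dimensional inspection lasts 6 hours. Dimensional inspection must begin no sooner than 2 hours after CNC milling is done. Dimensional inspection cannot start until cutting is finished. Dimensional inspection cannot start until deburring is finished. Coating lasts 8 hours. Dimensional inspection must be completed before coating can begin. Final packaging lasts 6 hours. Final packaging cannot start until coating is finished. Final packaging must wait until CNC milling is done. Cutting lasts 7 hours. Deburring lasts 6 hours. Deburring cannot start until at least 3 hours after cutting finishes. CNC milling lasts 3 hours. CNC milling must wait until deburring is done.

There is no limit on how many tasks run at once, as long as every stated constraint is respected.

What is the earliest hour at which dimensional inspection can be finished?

27

Nothing blocks cutting, so it runs from hour 0 to hour 7.
Deburring cannot begin until cutting (finishes hour 7, plus 3-hour gap → hour 10). It runs from hour 10 to 10 + 6 = hour 16.
CNC milling cannot begin until deburring (finishes hour 16). It runs from hour 16 to 16 + 3 = hour 19.
Dimensional inspection needs all of CNC milling (finishes hour 19, plus 2-hour gap → hour 21); cutting (finishes hour 7); deburring (finishes hour 16). That puts its earliest start at hour 21; it finishes at 21 + 6 = hour 27.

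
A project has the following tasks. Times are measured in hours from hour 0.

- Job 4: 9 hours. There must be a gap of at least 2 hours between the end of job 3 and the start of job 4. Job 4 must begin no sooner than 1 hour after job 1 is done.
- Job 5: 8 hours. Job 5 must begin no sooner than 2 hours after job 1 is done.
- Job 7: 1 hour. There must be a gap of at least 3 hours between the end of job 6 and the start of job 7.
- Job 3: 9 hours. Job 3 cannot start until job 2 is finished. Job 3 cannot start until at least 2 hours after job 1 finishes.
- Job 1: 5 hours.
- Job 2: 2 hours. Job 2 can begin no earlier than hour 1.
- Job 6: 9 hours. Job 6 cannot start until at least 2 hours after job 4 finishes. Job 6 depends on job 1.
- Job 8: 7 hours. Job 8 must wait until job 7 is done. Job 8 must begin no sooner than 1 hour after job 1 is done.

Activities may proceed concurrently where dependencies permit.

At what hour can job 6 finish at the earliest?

38

After its own release at hour 1, job 2 can start at hour 1 and finishes at hour 3.
Nothing blocks job 1, so it runs from hour 0 to hour 5.
Job 3 cannot start until job 2 (finishes hour 3); job 1 (finishes hour 5, plus 2-hour gap → hour 7). The controlling bound is hour 7, so job 3 finishes at 7 + 9 = hour 16.
Job 4 cannot start until job 3 (finishes hour 16, plus 2-hour gap → hour 18); job 1 (finishes hour 5, plus 1-hour gap → hour 6). The controlling bound is hour 18, so job 4 finishes at 18 + 9 = hour 27.
Job 6 cannot start until job 4 (finishes hour 27, plus 2-hour gap → hour 29); job 1 (finishes hour 5). The controlling bound is hour 29, so job 6 finishes at 29 + 9 = hour 38.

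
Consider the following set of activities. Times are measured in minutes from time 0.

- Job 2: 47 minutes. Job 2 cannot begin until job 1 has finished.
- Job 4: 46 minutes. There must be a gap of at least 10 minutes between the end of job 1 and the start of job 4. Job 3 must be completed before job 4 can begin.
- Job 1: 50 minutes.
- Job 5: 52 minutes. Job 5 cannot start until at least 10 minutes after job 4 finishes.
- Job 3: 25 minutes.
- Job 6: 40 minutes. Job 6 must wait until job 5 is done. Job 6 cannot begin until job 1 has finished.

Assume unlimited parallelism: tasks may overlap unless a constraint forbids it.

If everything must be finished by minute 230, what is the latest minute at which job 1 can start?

Job 2 must finish by minute 230; it takes 47 minutes, so it must start by 230 − 47 = minute 183.
Nothing follows job 6; the deadline of minute 230 is its only limit. It must start by 230 − 40 = minute 190.
Job 5 feeds into job 6 (must start by minute 190); so job 5 must finish by minute 190 and therefore start by minute 138.
Job 4 feeds into job 5 (must start by minute 138, minus 10-minute gap → minute 128); so job 4 must finish by minute 128 and therefore start by minute 82.
For job 1: job 2 (must start by minute 183); job 4 (must start by minute 82, minus 10-minute gap → minute 72); job 6 (must start by minute 190). The most restrictive is minute 72; with a 50-minute duration, job 1 must start by minute 22.

22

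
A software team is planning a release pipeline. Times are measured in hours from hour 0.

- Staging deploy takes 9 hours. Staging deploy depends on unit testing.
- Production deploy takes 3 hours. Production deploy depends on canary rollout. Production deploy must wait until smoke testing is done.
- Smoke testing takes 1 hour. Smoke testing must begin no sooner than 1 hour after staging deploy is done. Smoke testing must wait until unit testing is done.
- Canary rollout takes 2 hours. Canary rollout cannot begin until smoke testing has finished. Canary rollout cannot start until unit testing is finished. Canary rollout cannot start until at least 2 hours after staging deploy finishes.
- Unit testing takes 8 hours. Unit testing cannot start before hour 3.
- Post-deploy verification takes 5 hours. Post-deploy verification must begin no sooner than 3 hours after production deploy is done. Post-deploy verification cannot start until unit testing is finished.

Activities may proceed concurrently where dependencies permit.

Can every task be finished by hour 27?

Unit testing waits on its own release at hour 3, so it starts at hour 3 and finishes at 3 + 8 = hour 11.
Staging deploy waits on unit testing (finishes hour 11), so it starts at hour 11 and finishes at 11 + 9 = hour 20.
For smoke testing: staging deploy (finishes hour 20, plus 1-hour gap → hour 21); unit testing (finishes hour 11). Taking the maximum gives a start of hour 21, and it finishes at 21 + 1 = hour 22.
Canary rollout cannot start until smoke testing (finishes hour 22); unit testing (finishes hour 11); staging deploy (finishes hour 20, plus 2-hour gap → hour 22). The controlling bound is hour 22, so canary rollout finishes at 22 + 2 = hour 24.
Production deploy has to wait for canary rollout (finishes hour 24); smoke testing (finishes hour 22). The latest of these is hour 24, so production deploy runs hour 24 to 24 + 3 = hour 27.
For post-deploy verification: production deploy (finishes hour 27, plus 3-hour gap → hour 30); unit testing (finishes hour 11). Taking the maximum gives a start of hour 30, and it finishes at 30 + 5 = hour 35.
The earliest everything can be done is hour 35, which is after the deadline of 27, so it is not possible.

No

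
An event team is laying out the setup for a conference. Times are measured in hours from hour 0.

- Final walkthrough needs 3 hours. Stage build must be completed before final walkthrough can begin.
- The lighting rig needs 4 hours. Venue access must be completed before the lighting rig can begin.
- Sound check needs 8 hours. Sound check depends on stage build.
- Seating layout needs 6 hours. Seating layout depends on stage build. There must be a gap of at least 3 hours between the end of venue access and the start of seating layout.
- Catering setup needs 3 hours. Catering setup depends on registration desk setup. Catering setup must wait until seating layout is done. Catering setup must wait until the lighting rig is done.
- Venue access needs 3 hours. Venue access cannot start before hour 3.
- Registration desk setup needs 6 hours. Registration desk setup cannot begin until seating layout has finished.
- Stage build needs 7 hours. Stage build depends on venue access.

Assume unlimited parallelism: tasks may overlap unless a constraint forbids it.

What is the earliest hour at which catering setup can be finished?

28

Venue access waits on its own release at hour 3, so it starts at hour 3 and finishes at 3 + 3 = hour 6.
After venue access (finishes hour 6), the lighting rig can start at hour 6 and finishes at hour 10.
After venue access (finishes hour 6), stage build can start at hour 6 and finishes at hour 13.
Seating layout needs all of stage build (finishes hour 13); venue access (finishes hour 6, plus 3-hour gap → hour 9). That puts its earliest start at hour 13; it finishes at 13 + 6 = hour 19.
After seating layout (finishes hour 19), registration desk setup can start at hour 19 and finishes at hour 25.
Catering setup cannot start until registration desk setup (finishes hour 25); seating layout (finishes hour 19); the lighting rig (finishes hour 10). The controlling bound is hour 25, so catering setup finishes at 25 + 3 = hour 28.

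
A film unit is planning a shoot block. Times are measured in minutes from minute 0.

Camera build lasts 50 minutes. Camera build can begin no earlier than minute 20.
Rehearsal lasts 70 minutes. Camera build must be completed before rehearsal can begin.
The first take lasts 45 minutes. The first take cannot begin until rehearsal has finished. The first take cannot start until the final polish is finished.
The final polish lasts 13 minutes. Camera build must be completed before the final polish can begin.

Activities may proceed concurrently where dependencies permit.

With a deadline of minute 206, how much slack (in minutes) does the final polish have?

78

Camera build cannot begin until its own release at minute 20. It runs from minute 20 to 20 + 50 = minute 70.
After camera build (finishes minute 70), the final polish can start at minute 70 and finishes at minute 83.

Working backward from the deadline:
Nothing follows the first take; the deadline of minute 206 is its only limit. It must start by 206 − 45 = minute 161.
Since the first take (must start by minute 161) depends on it, the final polish must finish by minute 161. Backing off its 13-minute duration gives a latest start of minute 148.
So the final polish can start as early as minute 70 and as late as minute 148, giving 148 − 70 = 78 minutes of slack.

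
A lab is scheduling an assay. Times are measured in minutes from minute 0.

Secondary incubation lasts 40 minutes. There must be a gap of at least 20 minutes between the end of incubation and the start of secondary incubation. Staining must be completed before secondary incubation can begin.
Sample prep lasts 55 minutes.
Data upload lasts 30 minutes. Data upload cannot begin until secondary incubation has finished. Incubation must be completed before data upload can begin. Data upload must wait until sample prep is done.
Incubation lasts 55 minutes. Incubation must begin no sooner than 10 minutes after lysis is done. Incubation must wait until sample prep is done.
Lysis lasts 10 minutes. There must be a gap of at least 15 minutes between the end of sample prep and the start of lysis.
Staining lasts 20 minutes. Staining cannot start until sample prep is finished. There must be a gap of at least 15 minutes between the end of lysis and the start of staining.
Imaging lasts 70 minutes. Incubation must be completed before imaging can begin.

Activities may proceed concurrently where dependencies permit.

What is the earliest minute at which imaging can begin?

145

Nothing blocks sample prep, so it runs from minute 0 to minute 55.
Lysis cannot begin until sample prep (finishes minute 55, plus 15-minute gap → minute 70). It runs from minute 70 to 70 + 10 = minute 80.
Incubation cannot start until lysis (finishes minute 80, plus 10-minute gap → minute 90); sample prep (finishes minute 55). The controlling bound is minute 90, so incubation finishes at 90 + 55 = minute 145.
Imaging waits on incubation (finishes minute 145), so the earliest it can start is minute 145.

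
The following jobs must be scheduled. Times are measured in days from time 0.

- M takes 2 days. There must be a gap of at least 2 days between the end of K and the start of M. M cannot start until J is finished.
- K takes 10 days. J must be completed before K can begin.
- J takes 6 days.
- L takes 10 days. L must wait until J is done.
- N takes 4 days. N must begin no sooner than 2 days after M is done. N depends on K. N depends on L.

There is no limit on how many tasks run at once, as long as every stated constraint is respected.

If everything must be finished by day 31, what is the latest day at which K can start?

Nothing follows N; the deadline of day 31 is its only limit. It must start by 31 − 4 = day 27.
Since N (must start by day 27, minus 2-day gap → day 25) depends on it, M must finish by day 25. Backing off its 2-day duration gives a latest start of day 23.
For K: M (must start by day 23, minus 2-day gap → day 21); N (must start by day 27). The most restrictive is day 21; with a 10-day duration, K must start by day 11.

11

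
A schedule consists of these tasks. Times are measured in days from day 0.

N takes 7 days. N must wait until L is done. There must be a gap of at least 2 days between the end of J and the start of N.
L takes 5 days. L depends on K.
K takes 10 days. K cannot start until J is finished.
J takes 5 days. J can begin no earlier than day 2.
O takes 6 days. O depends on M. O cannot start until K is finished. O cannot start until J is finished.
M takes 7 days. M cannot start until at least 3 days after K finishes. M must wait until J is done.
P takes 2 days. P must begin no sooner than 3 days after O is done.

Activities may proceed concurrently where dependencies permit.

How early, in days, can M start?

20

J cannot begin until its own release at day 2. It runs from day 2 to 2 + 5 = day 7.
K waits on J (finishes day 7), so it starts at day 7 and finishes at 7 + 10 = day 17.
M waits on K (finishes day 17, plus 3-day gap → day 20); J (finishes day 7). The latest of these is day 20, which is the earliest M can start.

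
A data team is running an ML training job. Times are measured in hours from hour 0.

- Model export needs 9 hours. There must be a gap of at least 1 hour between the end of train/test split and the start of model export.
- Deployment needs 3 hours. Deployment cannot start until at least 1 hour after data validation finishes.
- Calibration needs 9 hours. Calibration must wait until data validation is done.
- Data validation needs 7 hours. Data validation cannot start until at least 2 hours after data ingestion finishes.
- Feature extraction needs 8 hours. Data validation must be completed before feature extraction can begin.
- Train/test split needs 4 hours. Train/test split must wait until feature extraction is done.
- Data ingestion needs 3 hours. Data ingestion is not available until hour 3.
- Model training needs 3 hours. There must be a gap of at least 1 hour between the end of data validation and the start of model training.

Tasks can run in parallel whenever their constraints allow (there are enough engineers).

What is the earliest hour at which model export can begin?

28

Data ingestion cannot begin until its own release at hour 3. It runs from hour 3 to 3 + 3 = hour 6.
After data ingestion (finishes hour 6, plus 2-hour gap → hour 8), data validation can start at hour 8 and finishes at hour 15.
After data validation (finishes hour 15), feature extraction can start at hour 15 and finishes at hour 23.
Train/test split waits on feature extraction (finishes hour 23), so it starts at hour 23 and finishes at 23 + 4 = hour 27.
Model export waits on train/test split (finishes hour 27, plus 1-hour gap → hour 28), so the earliest it can start is hour 28.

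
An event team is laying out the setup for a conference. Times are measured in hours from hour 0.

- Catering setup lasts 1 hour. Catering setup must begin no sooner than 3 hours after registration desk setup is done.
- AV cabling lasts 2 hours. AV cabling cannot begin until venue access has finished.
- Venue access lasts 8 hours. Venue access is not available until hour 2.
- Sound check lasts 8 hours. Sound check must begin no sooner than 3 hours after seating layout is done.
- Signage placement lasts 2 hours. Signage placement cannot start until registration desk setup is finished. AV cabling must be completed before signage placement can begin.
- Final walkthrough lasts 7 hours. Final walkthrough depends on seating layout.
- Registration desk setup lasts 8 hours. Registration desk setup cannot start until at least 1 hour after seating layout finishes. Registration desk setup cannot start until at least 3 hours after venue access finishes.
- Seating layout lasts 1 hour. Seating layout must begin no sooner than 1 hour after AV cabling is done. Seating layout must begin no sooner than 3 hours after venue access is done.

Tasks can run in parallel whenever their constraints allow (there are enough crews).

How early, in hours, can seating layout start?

Venue access waits on its own release at hour 2, so it starts at hour 2 and finishes at 2 + 8 = hour 10.
After venue access (finishes hour 10), AV cabling can start at hour 10 and finishes at hour 12.
Seating layout waits on AV cabling (finishes hour 12, plus 1-hour gap → hour 13); venue access (finishes hour 10, plus 3-hour gap → hour 13). The latest of these is hour 13, which is the earliest seating layout can start.

13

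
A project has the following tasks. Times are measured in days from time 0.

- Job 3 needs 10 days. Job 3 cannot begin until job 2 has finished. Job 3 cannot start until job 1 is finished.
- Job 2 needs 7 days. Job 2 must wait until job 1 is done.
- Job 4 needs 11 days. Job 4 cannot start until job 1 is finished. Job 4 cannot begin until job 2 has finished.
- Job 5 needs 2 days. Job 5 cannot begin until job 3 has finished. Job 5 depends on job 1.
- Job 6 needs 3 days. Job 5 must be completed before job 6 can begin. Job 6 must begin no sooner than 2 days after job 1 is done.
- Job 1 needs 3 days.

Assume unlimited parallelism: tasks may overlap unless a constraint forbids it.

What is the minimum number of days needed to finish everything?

Job 1 has no prerequisites, so it starts at day 0 and finishes at day 3.
After job 1 (finishes day 3), job 2 can start at day 3 and finishes at day 10.
For job 4: job 1 (finishes day 3); job 2 (finishes day 10). Taking the maximum gives a start of day 10, and it finishes at 10 + 11 = day 21.
Job 3 needs all of job 2 (finishes day 10); job 1 (finishes day 3). That puts its earliest start at day 10; it finishes at 10 + 10 = day 20.
Job 5 needs all of job 3 (finishes day 20); job 1 (finishes day 3). That puts its earliest start at day 20; it finishes at 20 + 2 = day 22.
Job 6 has to wait for job 5 (finishes day 22); job 1 (finishes day 3, plus 2-day gap → day 5). The latest of these is day 22, so job 6 runs day 22 to 22 + 3 = day 25.
All tasks are finished once the last one completes. Finish times: Job 1 at 3, Job 2 at 10, Job 3 at 20, Job 4 at 21, Job 5 at 22, Job 6 at 25. The latest is day 25.

25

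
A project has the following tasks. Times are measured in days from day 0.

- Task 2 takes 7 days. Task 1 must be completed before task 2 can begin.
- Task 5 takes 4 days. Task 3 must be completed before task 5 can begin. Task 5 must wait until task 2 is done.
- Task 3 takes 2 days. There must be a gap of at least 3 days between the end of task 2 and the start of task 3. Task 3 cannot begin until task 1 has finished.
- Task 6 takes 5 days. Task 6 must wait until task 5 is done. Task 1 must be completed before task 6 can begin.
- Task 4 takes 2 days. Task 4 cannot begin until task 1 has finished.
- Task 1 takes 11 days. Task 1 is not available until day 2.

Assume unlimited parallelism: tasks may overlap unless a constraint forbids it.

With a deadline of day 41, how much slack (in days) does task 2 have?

7

Task 1 cannot begin until its own release at day 2. It runs from day 2 to 2 + 11 = day 13.
After task 1 (finishes day 13), task 2 can start at day 13 and finishes at day 20.

Working backward from the deadline:
Task 6 must finish by day 41; it takes 5 days, so it must start by 41 − 5 = day 36.
Since task 6 (must start by day 36) depends on it, task 5 must finish by day 36. Backing off its 4-day duration gives a latest start of day 32.
Task 3 feeds into task 5 (must start by day 32); so task 3 must finish by day 32 and therefore start by day 30.
Task 2 has several dependents: task 3 (must start by day 30, minus 3-day gap → day 27); task 5 (must start by day 32). The earliest of those limits is day 27, so task 2 must start by 27 − 7 = day 20.
So task 2 can start as early as day 13 and as late as day 20, giving 20 − 13 = 7 days of slack.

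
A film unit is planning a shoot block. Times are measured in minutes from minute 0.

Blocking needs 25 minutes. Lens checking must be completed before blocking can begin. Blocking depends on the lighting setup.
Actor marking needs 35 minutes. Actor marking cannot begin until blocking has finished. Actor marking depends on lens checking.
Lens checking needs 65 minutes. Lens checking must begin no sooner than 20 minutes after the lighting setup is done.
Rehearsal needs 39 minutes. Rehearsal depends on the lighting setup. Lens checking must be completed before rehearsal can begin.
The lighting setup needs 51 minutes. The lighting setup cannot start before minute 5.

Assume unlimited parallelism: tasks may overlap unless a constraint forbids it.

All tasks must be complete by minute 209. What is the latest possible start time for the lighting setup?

13

To finish by minute 209, actor marking (duration 35) must start no later than minute 174.
Since actor marking (must start by minute 174) depends on it, blocking must finish by minute 174. Backing off its 25-minute duration gives a latest start of minute 149.
To finish by minute 209, rehearsal (duration 39) must start no later than minute 170.
Lens checking must finish in time for blocking (must start by minute 149); actor marking (must start by minute 174); rehearsal (must start by minute 170). The tightest is minute 149, so lens checking must start by 149 − 65 = minute 84.
The lighting setup feeds lens checking (must start by minute 84, minus 20-minute gap → minute 64); blocking (must start by minute 149); rehearsal (must start by minute 170). Taking the minimum, the lighting setup must finish by minute 64 and start by 64 − 51 = minute 13.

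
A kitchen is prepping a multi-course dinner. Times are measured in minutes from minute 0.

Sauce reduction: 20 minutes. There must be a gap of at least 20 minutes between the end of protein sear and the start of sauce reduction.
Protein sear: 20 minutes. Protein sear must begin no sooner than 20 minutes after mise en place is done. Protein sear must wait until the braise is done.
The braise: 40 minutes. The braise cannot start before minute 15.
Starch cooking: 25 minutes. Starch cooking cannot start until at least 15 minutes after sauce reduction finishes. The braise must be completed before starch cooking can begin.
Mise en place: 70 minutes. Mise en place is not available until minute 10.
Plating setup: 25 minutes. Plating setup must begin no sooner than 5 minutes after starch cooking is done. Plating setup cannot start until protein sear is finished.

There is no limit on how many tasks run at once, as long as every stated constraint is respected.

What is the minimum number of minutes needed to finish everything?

The braise waits on its own release at minute 15, so it starts at minute 15 and finishes at 15 + 40 = minute 55.
After its own release at minute 10, mise en place can start at minute 10 and finishes at minute 80.
For protein sear: mise en place (finishes minute 80, plus 20-minute gap → minute 100); the braise (finishes minute 55). Taking the maximum gives a start of minute 100, and it finishes at 100 + 20 = minute 120.
After protein sear (finishes minute 120, plus 20-minute gap → minute 140), sauce reduction can start at minute 140 and finishes at minute 160.
For starch cooking: sauce reduction (finishes minute 160, plus 15-minute gap → minute 175); the braise (finishes minute 55). Taking the maximum gives a start of minute 175, and it finishes at 175 + 25 = minute 200.
Plating setup has to wait for starch cooking (finishes minute 200, plus 5-minute gap → minute 205); protein sear (finishes minute 120). The latest of these is minute 205, so plating setup runs minute 205 to 205 + 25 = minute 230.
All tasks are finished once the last one completes. Finish times: Mise en place at 80, The braise at 55, Protein sear at 120, Sauce reduction at 160, Starch cooking at 200, Plating setup at 230. The latest is minute 230.

230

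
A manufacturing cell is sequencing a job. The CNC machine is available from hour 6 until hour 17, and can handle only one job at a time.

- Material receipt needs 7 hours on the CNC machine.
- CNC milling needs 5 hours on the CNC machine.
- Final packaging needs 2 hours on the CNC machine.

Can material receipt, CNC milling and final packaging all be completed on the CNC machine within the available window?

The CNC machine window is 17 − 6 = 11 hours.
Running back to back, the jobs need 7 + 5 + 2 = 14 hours on the CNC machine.
Since 14 > 11, they cannot all fit.

No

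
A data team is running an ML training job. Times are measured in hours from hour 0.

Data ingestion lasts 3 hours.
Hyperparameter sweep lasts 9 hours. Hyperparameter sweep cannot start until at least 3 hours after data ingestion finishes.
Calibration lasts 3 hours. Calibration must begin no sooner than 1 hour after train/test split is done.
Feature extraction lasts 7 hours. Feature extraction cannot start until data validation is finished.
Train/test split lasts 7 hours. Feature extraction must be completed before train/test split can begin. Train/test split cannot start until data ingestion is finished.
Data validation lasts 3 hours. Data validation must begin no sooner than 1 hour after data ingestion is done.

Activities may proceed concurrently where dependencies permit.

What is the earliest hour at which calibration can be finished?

25

Data ingestion can start immediately at hour 0; it finishes at hour 3.
Data validation waits on data ingestion (finishes hour 3, plus 1-hour gap → hour 4), so it starts at hour 4 and finishes at 4 + 3 = hour 7.
After data validation (finishes hour 7), feature extraction can start at hour 7 and finishes at hour 14.
For train/test split: feature extraction (finishes hour 14); data ingestion (finishes hour 3). Taking the maximum gives a start of hour 14, and it finishes at 14 + 7 = hour 21.
Calibration cannot begin until train/test split (finishes hour 21, plus 1-hour gap → hour 22). It runs from hour 22 to 22 + 3 = hour 25.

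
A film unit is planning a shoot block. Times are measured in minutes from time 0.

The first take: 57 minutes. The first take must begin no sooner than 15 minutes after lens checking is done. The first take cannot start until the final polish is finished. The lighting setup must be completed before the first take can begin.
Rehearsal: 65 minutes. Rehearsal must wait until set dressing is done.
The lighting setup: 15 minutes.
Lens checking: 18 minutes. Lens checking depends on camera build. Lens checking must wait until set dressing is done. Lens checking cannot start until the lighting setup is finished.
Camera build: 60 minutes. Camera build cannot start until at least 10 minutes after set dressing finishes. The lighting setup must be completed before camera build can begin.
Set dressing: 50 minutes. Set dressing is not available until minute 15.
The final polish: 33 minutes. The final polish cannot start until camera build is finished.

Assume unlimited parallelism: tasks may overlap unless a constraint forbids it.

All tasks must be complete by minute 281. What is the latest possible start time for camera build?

131

Nothing follows the first take; the deadline of minute 281 is its only limit. It must start by 281 − 57 = minute 224.
Since the first take (must start by minute 224, minus 15-minute gap → minute 209) depends on it, lens checking must finish by minute 209. Backing off its 18-minute duration gives a latest start of minute 191.
The final polish must finish before the first take (must start by minute 224). With a 33-minute duration, the final polish must start by 224 − 33 = minute 191.
For camera build: lens checking (must start by minute 191); the final polish (must start by minute 191). The most restrictive is minute 191; with a 60-minute duration, camera build must start by minute 131.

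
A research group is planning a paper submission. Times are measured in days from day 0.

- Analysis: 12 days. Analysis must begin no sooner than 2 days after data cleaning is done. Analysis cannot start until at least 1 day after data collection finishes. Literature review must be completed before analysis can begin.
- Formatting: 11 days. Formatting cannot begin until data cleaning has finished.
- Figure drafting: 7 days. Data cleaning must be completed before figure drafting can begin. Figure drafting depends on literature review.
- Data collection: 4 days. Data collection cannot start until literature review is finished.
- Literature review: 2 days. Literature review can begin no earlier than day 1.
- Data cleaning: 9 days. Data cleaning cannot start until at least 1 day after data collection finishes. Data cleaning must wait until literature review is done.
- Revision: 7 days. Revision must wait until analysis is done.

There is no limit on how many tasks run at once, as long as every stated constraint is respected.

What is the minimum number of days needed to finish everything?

Literature review waits on its own release at day 1, so it starts at day 1 and finishes at 1 + 2 = day 3.
After literature review (finishes day 3), data collection can start at day 3 and finishes at day 7.
Data cleaning has to wait for data collection (finishes day 7, plus 1-day gap → day 8); literature review (finishes day 3). The latest of these is day 8, so data cleaning runs day 8 to 8 + 9 = day 17.
After data cleaning (finishes day 17), formatting can start at day 17 and finishes at day 28.
For figure drafting: data cleaning (finishes day 17); literature review (finishes day 3). Taking the maximum gives a start of day 17, and it finishes at 17 + 7 = day 24.
Analysis needs all of data cleaning (finishes day 17, plus 2-day gap → day 19); data collection (finishes day 7, plus 1-day gap → day 8); literature review (finishes day 3). That puts its earliest start at day 19; it finishes at 19 + 12 = day 31.
Revision waits on analysis (finishes day 31), so it starts at day 31 and finishes at 31 + 7 = day 38.
All tasks are finished once the last one completes. Finish times: Literature review at 3, Data collection at 7, Data cleaning at 17, Analysis at 31, Figure drafting at 24, Revision at 38, Formatting at 28. The latest is day 38.

38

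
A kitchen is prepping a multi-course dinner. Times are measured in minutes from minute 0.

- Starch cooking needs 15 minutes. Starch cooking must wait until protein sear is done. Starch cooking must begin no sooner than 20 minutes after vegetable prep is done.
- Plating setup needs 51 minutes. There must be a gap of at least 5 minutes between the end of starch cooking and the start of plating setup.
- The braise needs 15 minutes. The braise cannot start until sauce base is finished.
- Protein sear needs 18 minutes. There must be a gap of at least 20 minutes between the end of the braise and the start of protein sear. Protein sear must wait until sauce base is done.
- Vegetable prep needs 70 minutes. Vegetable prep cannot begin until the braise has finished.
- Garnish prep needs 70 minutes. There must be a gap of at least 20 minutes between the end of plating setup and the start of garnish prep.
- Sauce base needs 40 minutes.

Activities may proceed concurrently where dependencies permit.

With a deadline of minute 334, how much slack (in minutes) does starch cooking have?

28

Sauce base can start immediately at minute 0; it finishes at minute 40.
After sauce base (finishes minute 40), the braise can start at minute 40 and finishes at minute 55.
After the braise (finishes minute 55), vegetable prep can start at minute 55 and finishes at minute 125.
For protein sear: the braise (finishes minute 55, plus 20-minute gap → minute 75); sauce base (finishes minute 40). Taking the maximum gives a start of minute 75, and it finishes at 75 + 18 = minute 93.
For starch cooking: protein sear (finishes minute 93); vegetable prep (finishes minute 125, plus 20-minute gap → minute 145). Taking the maximum gives a start of minute 145, and it finishes at 145 + 15 = minute 160.

Working backward from the deadline:
Nothing follows garnish prep; the deadline of minute 334 is its only limit. It must start by 334 − 70 = minute 264.
Plating setup has to be done before garnish prep (must start by minute 264, minus 20-minute gap → minute 244). That means finishing by minute 244, i.e. starting by 244 − 51 = minute 193.
Starch cooking feeds into plating setup (must start by minute 193, minus 5-minute gap → minute 188); so starch cooking must finish by minute 188 and therefore start by minute 173.
So starch cooking can start as early as minute 145 and as late as minute 173, giving 173 − 145 = 28 minutes of slack.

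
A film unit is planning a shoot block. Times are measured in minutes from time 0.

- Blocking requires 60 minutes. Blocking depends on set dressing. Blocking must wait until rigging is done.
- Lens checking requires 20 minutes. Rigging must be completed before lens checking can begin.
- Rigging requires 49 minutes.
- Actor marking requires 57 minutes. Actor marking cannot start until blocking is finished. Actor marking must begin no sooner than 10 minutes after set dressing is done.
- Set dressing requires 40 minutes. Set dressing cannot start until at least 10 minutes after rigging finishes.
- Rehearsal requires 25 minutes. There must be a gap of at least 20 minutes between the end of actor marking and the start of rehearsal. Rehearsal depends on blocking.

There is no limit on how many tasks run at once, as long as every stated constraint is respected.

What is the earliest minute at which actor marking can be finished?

216

Rigging has no prerequisites, so it starts at minute 0 and finishes at minute 49.
Set dressing cannot begin until rigging (finishes minute 49, plus 10-minute gap → minute 59). It runs from minute 59 to 59 + 40 = minute 99.
Blocking has to wait for set dressing (finishes minute 99); rigging (finishes minute 49). The latest of these is minute 99, so blocking runs minute 99 to 99 + 60 = minute 159.
Actor marking cannot start until blocking (finishes minute 159); set dressing (finishes minute 99, plus 10-minute gap → minute 109). The controlling bound is minute 159, so actor marking finishes at 159 + 57 = minute 216.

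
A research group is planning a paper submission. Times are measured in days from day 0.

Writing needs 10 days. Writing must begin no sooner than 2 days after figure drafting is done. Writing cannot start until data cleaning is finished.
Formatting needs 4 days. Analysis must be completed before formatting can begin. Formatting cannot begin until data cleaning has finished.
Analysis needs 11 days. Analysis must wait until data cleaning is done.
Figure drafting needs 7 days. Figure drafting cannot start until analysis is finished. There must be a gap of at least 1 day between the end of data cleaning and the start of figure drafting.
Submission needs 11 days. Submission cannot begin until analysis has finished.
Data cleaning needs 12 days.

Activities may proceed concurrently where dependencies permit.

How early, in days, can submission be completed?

Data cleaning can start immediately at day 0; it finishes at day 12.
Analysis waits on data cleaning (finishes day 12), so it starts at day 12 and finishes at 12 + 11 = day 23.
After analysis (finishes day 23), submission can start at day 23 and finishes at day 34.

34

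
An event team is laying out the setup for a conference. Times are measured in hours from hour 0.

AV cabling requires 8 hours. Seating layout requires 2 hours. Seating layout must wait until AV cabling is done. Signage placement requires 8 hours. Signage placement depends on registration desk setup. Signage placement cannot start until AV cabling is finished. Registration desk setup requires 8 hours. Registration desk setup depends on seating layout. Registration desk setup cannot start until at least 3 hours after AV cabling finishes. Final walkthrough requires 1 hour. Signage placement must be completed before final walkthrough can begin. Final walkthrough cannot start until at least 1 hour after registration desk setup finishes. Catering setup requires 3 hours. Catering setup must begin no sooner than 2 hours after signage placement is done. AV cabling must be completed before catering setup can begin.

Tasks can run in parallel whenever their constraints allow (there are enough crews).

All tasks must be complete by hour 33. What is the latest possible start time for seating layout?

Catering setup has no dependents, so it just needs to finish by hour 33. Starting by 33 − 3 = hour 30 achieves that.
Nothing follows final walkthrough; the deadline of hour 33 is its only limit. It must start by 33 − 1 = hour 32.
Signage placement has several dependents: catering setup (must start by hour 30, minus 2-hour gap → hour 28); final walkthrough (must start by hour 32). The earliest of those limits is hour 28, so signage placement must start by 28 − 8 = hour 20.
For registration desk setup: signage placement (must start by hour 20); final walkthrough (must start by hour 32, minus 1-hour gap → hour 31). The most restrictive is hour 20; with an 8-hour duration, registration desk setup must start by hour 12.
Since registration desk setup (must start by hour 12) depends on it, seating layout must finish by hour 12. Backing off its 2-hour duration gives a latest start of hour 10.

10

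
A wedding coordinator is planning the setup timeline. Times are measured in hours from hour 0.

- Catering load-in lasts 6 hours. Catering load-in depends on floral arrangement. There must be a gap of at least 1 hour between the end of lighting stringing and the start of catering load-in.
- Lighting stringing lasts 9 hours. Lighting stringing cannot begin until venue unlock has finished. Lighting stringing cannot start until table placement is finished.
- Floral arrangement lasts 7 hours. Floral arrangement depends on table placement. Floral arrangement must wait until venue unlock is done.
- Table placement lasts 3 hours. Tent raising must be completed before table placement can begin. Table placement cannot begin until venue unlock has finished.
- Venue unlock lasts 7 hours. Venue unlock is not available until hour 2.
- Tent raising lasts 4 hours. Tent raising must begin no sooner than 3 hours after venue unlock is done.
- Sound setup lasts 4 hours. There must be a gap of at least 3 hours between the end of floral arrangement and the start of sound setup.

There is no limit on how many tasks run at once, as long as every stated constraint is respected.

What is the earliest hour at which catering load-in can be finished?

Venue unlock waits on its own release at hour 2, so it starts at hour 2 and finishes at 2 + 7 = hour 9.
Tent raising cannot begin until venue unlock (finishes hour 9, plus 3-hour gap → hour 12). It runs from hour 12 to 12 + 4 = hour 16.
Table placement needs all of tent raising (finishes hour 16); venue unlock (finishes hour 9). That puts its earliest start at hour 16; it finishes at 16 + 3 = hour 19.
Lighting stringing needs all of venue unlock (finishes hour 9); table placement (finishes hour 19). That puts its earliest start at hour 19; it finishes at 19 + 9 = hour 28.
Floral arrangement has to wait for table placement (finishes hour 19); venue unlock (finishes hour 9). The latest of these is hour 19, so floral arrangement runs hour 19 to 19 + 7 = hour 26.
Catering load-in needs all of floral arrangement (finishes hour 26); lighting stringing (finishes hour 28, plus 1-hour gap → hour 29). That puts its earliest start at hour 29; it finishes at 29 + 6 = hour 35.

35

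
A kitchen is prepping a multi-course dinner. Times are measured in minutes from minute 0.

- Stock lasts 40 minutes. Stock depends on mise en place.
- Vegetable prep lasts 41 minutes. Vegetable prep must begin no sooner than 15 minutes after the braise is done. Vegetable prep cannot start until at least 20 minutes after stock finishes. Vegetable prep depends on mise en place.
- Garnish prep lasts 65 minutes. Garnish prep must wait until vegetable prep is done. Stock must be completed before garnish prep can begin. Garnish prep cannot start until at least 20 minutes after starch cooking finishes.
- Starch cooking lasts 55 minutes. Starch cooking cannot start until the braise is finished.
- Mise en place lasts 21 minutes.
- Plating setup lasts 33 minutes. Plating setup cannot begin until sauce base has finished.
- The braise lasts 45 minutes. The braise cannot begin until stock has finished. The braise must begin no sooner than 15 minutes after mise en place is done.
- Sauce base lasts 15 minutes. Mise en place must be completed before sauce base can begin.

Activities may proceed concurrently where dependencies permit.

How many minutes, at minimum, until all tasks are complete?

Mise en place has no prerequisites, so it starts at minute 0 and finishes at minute 21.
After mise en place (finishes minute 21), sauce base can start at minute 21 and finishes at minute 36.
Plating setup waits on sauce base (finishes minute 36), so it starts at minute 36 and finishes at 36 + 33 = minute 69.
Stock waits on mise en place (finishes minute 21), so it starts at minute 21 and finishes at 21 + 40 = minute 61.
For the braise: stock (finishes minute 61); mise en place (finishes minute 21, plus 15-minute gap → minute 36). Taking the maximum gives a start of minute 61, and it finishes at 61 + 45 = minute 106.
After the braise (finishes minute 106), starch cooking can start at minute 106 and finishes at minute 161.
For vegetable prep: the braise (finishes minute 106, plus 15-minute gap → minute 121); stock (finishes minute 61, plus 20-minute gap → minute 81); mise en place (finishes minute 21). Taking the maximum gives a start of minute 121, and it finishes at 121 + 41 = minute 162.
For garnish prep: vegetable prep (finishes minute 162); stock (finishes minute 61); starch cooking (finishes minute 161, plus 20-minute gap → minute 181). Taking the maximum gives a start of minute 181, and it finishes at 181 + 65 = minute 246.
All tasks are finished once the last one completes. Finish times: Mise en place at 21, Stock at 61, Sauce base at 36, The braise at 106, Vegetable prep at 162, Starch cooking at 161, Plating setup at 69, Garnish prep at 246. The latest is minute 246.

246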